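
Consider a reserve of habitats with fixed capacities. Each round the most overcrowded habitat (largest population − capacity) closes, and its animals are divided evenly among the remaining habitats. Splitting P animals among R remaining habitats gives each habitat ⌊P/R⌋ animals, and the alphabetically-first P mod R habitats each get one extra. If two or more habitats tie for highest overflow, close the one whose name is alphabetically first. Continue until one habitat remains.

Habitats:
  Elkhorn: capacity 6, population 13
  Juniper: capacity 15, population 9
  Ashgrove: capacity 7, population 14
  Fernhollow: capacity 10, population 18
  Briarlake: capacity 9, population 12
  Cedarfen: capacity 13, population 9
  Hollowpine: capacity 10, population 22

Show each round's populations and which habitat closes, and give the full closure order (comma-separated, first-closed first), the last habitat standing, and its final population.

Round 1: Ashgrove=14 Briarlake=12 Cedarfen=9 Elkhorn=13 Fernhollow=18 Hollowpine=22 Juniper=9 → close Hollowpine (overflow 12)
  22÷6 = 3 each, +1 to first 4
Round 2: Ashgrove=18 Briarlake=16 Cedarfen=13 Elkhorn=17 Fernhollow=21 Juniper=12 → close Ashgrove (overflow 11)
  18÷5 = 3 each, +1 to first 3
Round 3: Briarlake=20 Cedarfen=17 Elkhorn=21 Fernhollow=24 Juniper=15 → close Elkhorn (overflow 15)
  21÷4 = 5 each, +1 to first 1
Round 4: Briarlake=26 Cedarfen=22 Fernhollow=29 Juniper=20 → close Fernhollow (overflow 19)
  29÷3 = 9 each, +1 to first 2
Round 5: Briarlake=36 Cedarfen=32 Juniper=29 → close Briarlake (overflow 27)
  36÷2 = 18 each, +1 to first 0
Round 6: Cedarfen=50 Juniper=47 → close Cedarfen (overflow 37)
  50÷1 = 50 each, +1 to first 0

Closure order: Hollowpine, Ashgrove, Elkhorn, Fernhollow, Briarlake, Cedarfen
Last habitat: Juniper with 97 animals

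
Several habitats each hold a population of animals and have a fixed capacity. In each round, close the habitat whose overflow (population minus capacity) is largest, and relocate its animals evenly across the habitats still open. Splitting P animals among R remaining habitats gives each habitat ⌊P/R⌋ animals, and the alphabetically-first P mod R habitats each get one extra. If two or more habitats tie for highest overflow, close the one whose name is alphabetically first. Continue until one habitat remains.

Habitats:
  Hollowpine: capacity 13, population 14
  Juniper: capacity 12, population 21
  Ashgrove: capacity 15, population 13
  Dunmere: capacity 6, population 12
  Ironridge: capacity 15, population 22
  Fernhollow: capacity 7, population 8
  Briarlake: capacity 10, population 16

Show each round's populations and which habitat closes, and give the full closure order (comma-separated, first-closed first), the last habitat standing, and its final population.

Closure order: Juniper, Briarlake, Dunmere, Ironridge, Fernhollow, Ashgrove
Last habitat: Hollowpine with 106 animals

Round 1: Ashgrove=13 Briarlake=16 Dunmere=12 Fernhollow=8 Hollowpine=14 Ironridge=22 Juniper=21 → close Juniper (overflow 9)
  21÷6 = 3 each, +1 to first 3
Round 2: Ashgrove=17 Briarlake=20 Dunmere=16 Fernhollow=11 Hollowpine=17 Ironridge=25 → close Briarlake (overflow 10)
  20÷5 = 4 each, +1 to first 0
Round 3: Ashgrove=21 Dunmere=20 Fernhollow=15 Hollowpine=21 Ironridge=29 → close Dunmere (overflow 14)
  20÷4 = 5 each, +1 to first 0
Round 4: Ashgrove=26 Fernhollow=20 Hollowpine=26 Ironridge=34 → close Ironridge (overflow 19)
  34÷3 = 11 each, +1 to first 1
Round 5: Ashgrove=38 Fernhollow=31 Hollowpine=37 → close Fernhollow (overflow 24)
  31÷2 = 15 each, +1 to first 1
Round 6: Ashgrove=54 Hollowpine=52 → close Ashgrove (overflow 39)
  54÷1 = 54 each, +1 to first 0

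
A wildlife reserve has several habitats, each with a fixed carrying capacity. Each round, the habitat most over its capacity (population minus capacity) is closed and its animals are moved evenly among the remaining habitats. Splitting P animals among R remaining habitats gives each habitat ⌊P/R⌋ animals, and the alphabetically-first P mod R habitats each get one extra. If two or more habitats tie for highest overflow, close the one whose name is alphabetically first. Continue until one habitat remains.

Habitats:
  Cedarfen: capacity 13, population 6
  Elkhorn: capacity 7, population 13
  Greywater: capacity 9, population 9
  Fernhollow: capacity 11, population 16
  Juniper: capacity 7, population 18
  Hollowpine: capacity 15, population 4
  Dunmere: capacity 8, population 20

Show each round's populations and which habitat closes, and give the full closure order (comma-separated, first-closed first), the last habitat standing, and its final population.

Closure order: Dunmere, Juniper, Elkhorn, Fernhollow, Greywater, Cedarfen
Last habitat: Hollowpine with 86 animals

Round 1: Cedarfen=6 Dunmere=20 Elkhorn=13 Fernhollow=16 Greywater=9 Hollowpine=4 Juniper=18 → close Dunmere (overflow 12)
  20÷6 = 3 each, +1 to first 2
Round 2: Cedarfen=10 Elkhorn=17 Fernhollow=19 Greywater=12 Hollowpine=7 Juniper=21 → close Juniper (overflow 14)
  21÷5 = 4 each, +1 to first 1
Round 3: Cedarfen=15 Elkhorn=21 Fernhollow=23 Greywater=16 Hollowpine=11 → close Elkhorn (overflow 14)
  21÷4 = 5 each, +1 to first 1
Round 4: Cedarfen=21 Fernhollow=28 Greywater=21 Hollowpine=16 → close Fernhollow (overflow 17)
  28÷3 = 9 each, +1 to first 1
Round 5: Cedarfen=31 Greywater=30 Hollowpine=25 → close Greywater (overflow 21)
  30÷2 = 15 each, +1 to first 0
Round 6: Cedarfen=46 Hollowpine=40 → close Cedarfen (overflow 33)
  46÷1 = 46 each, +1 to first 0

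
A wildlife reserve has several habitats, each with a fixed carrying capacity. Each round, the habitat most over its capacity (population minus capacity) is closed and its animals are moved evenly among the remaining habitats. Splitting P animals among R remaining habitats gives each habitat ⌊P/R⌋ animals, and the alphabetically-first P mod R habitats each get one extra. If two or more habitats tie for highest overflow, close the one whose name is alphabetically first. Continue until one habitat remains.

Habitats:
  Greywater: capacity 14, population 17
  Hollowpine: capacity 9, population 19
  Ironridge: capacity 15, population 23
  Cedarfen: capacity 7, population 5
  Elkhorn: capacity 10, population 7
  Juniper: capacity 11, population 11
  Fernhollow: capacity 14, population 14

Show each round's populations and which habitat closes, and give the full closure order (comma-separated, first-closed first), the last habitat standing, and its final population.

Closure order: Hollowpine, Ironridge, Greywater, Cedarfen, Fernhollow, Juniper
Last habitat: Elkhorn with 96 animals

Round 1: Cedarfen=5 Elkhorn=7 Fernhollow=14 Greywater=17 Hollowpine=19 Ironridge=23 Juniper=11 → close Hollowpine (overflow 10)
  19÷6 = 3 each, +1 to first 1
Round 2: Cedarfen=9 Elkhorn=10 Fernhollow=17 Greywater=20 Ironridge=26 Juniper=14 → close Ironridge (overflow 11)
  26÷5 = 5 each, +1 to first 1
Round 3: Cedarfen=15 Elkhorn=15 Fernhollow=22 Greywater=25 Juniper=19 → close Greywater (overflow 11)
  25÷4 = 6 each, +1 to first 1
Round 4: Cedarfen=22 Elkhorn=21 Fernhollow=28 Juniper=25 → close Cedarfen (overflow 15)
  22÷3 = 7 each, +1 to first 1
Round 5: Elkhorn=29 Fernhollow=35 Juniper=32 → close Fernhollow (overflow 21)
  35÷2 = 17 each, +1 to first 1
Round 6: Elkhorn=47 Juniper=49 → close Juniper (overflow 38)
  49÷1 = 49 each, +1 to first 0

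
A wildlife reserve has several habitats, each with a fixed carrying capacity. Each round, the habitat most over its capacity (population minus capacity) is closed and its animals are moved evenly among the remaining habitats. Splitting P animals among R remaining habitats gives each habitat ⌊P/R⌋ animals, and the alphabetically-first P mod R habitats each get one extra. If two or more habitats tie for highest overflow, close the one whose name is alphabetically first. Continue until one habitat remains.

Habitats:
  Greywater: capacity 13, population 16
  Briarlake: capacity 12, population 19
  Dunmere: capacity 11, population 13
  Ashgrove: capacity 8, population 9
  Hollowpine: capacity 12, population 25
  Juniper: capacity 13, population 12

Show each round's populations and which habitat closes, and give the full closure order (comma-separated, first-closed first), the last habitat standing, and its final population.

Round 1: Ashgrove=9 Briarlake=19 Dunmere=13 Greywater=16 Hollowpine=25 Juniper=12 → close Hollowpine (overflow 13)
  25÷5 = 5 each, +1 to first 0
Round 2: Ashgrove=14 Briarlake=24 Dunmere=18 Greywater=21 Juniper=17 → close Briarlake (overflow 12)
  24÷4 = 6 each, +1 to first 0
Round 3: Ashgrove=20 Dunmere=24 Greywater=27 Juniper=23 → close Greywater (overflow 14)
  27÷3 = 9 each, +1 to first 0
Round 4: Ashgrove=29 Dunmere=33 Juniper=32 → close Dunmere (overflow 22)
  33÷2 = 16 each, +1 to first 1
Round 5: Ashgrove=46 Juniper=48 → close Ashgrove (overflow 38)
  46÷1 = 46 each, +1 to first 0

Closure order: Hollowpine, Briarlake, Greywater, Dunmere, Ashgrove
Last habitat: Juniper with 94 animals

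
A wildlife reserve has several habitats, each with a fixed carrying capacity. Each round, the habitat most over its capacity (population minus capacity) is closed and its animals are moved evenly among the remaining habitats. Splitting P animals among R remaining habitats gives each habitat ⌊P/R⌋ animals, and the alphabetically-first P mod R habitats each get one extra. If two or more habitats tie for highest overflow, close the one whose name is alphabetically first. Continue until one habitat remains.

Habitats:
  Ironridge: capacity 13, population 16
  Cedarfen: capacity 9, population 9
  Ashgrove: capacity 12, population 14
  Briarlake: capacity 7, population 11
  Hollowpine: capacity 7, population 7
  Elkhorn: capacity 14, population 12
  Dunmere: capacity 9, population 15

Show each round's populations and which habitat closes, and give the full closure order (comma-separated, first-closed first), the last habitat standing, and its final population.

Closure order: Dunmere, Briarlake, Ashgrove, Ironridge, Cedarfen, Hollowpine
Last habitat: Elkhorn with 84 animals

Round 1: Ashgrove=14 Briarlake=11 Cedarfen=9 Dunmere=15 Elkhorn=12 Hollowpine=7 Ironridge=16 → close Dunmere (overflow 6)
  15÷6 = 2 each, +1 to first 3
Round 2: Ashgrove=17 Briarlake=14 Cedarfen=12 Elkhorn=14 Hollowpine=9 Ironridge=18 → close Briarlake (overflow 7)
  14÷5 = 2 each, +1 to first 4
Round 3: Ashgrove=20 Cedarfen=15 Elkhorn=17 Hollowpine=12 Ironridge=20 → close Ashgrove (overflow 8)
  20÷4 = 5 each, +1 to first 0
Round 4: Cedarfen=20 Elkhorn=22 Hollowpine=17 Ironridge=25 → close Ironridge (overflow 12)
  25÷3 = 8 each, +1 to first 1
Round 5: Cedarfen=29 Elkhorn=30 Hollowpine=25 → close Cedarfen (overflow 20)
  29÷2 = 14 each, +1 to first 1
Round 6: Elkhorn=45 Hollowpine=39 → close Hollowpine (overflow 32)
  39÷1 = 39 each, +1 to first 0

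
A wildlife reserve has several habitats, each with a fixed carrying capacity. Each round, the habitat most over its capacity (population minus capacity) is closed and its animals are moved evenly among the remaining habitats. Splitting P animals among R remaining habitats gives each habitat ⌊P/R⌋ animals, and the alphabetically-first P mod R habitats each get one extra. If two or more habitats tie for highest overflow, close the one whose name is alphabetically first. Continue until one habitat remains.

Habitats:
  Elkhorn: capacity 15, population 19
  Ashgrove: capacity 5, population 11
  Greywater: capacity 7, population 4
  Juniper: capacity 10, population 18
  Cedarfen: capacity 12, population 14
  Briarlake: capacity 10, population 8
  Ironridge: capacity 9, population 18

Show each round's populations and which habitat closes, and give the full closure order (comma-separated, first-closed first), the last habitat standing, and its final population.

Closure order: Ironridge, Juniper, Ashgrove, Elkhorn, Cedarfen, Briarlake
Last habitat: Greywater with 92 animals

Round 1: Ashgrove=11 Briarlake=8 Cedarfen=14 Elkhorn=19 Greywater=4 Ironridge=18 Juniper=18 → close Ironridge (overflow 9)
  18÷6 = 3 each, +1 to first 0
Round 2: Ashgrove=14 Briarlake=11 Cedarfen=17 Elkhorn=22 Greywater=7 Juniper=21 → close Juniper (overflow 11)
  21÷5 = 4 each, +1 to first 1
Round 3: Ashgrove=19 Briarlake=15 Cedarfen=21 Elkhorn=26 Greywater=11 → close Ashgrove (overflow 14)
  19÷4 = 4 each, +1 to first 3
Round 4: Briarlake=20 Cedarfen=26 Elkhorn=31 Greywater=15 → close Elkhorn (overflow 16)
  31÷3 = 10 each, +1 to first 1
Round 5: Briarlake=31 Cedarfen=36 Greywater=25 → close Cedarfen (overflow 24)
  36÷2 = 18 each, +1 to first 0
Round 6: Briarlake=49 Greywater=43 → close Briarlake (overflow 39)
  49÷1 = 49 each, +1 to first 0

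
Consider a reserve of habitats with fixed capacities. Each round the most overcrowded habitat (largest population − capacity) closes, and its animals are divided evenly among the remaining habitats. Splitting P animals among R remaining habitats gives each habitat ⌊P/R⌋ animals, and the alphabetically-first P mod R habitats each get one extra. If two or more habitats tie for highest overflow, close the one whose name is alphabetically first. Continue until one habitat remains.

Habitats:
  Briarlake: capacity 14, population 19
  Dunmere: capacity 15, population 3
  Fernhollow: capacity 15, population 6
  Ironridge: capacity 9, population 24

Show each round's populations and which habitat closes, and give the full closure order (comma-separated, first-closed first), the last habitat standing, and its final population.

Round 1: Briarlake=19 Dunmere=3 Fernhollow=6 Ironridge=24 → close Ironridge (overflow 15)
  24÷3 = 8 each, +1 to first 0
Round 2: Briarlake=27 Dunmere=11 Fernhollow=14 → close Briarlake (overflow 13)
  27÷2 = 13 each, +1 to first 1
Round 3: Dunmere=25 Fernhollow=27 → close Fernhollow (overflow 12)
  27÷1 = 27 each, +1 to first 0

Closure order: Ironridge, Briarlake, Fernhollow
Last habitat: Dunmere with 52 animals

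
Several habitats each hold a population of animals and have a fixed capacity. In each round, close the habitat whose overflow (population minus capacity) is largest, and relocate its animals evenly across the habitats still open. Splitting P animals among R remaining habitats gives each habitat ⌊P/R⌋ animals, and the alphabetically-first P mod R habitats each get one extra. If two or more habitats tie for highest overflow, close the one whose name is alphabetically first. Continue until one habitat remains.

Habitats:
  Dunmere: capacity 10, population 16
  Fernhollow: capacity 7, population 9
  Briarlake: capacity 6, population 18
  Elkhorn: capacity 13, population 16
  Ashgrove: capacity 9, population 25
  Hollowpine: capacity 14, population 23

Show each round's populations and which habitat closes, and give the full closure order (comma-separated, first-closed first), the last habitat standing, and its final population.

Closure order: Ashgrove, Briarlake, Hollowpine, Dunmere, Elkhorn
Last habitat: Fernhollow with 107 animals

Round 1: Ashgrove=25 Briarlake=18 Dunmere=16 Elkhorn=16 Fernhollow=9 Hollowpine=23 → close Ashgrove (overflow 16)
  25÷5 = 5 each, +1 to first 0
Round 2: Briarlake=23 Dunmere=21 Elkhorn=21 Fernhollow=14 Hollowpine=28 → close Briarlake (overflow 17)
  23÷4 = 5 each, +1 to first 3
Round 3: Dunmere=27 Elkhorn=27 Fernhollow=20 Hollowpine=33 → close Hollowpine (overflow 19)
  33÷3 = 11 each, +1 to first 0
Round 4: Dunmere=38 Elkhorn=38 Fernhollow=31 → close Dunmere (overflow 28)
  38÷2 = 19 each, +1 to first 0
Round 5: Elkhorn=57 Fernhollow=50 → close Elkhorn (overflow 44)
  57÷1 = 57 each, +1 to first 0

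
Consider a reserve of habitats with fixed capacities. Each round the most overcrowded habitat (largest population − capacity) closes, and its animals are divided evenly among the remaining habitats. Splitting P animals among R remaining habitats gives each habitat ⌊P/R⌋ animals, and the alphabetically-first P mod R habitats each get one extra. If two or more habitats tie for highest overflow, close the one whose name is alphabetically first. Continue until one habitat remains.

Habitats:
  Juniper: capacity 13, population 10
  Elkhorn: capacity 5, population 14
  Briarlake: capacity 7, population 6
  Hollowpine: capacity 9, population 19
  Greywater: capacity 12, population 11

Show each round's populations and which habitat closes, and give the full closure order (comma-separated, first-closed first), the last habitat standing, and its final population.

Closure order: Hollowpine, Elkhorn, Briarlake, Greywater
Last habitat: Juniper with 60 animals

Round 1: Briarlake=6 Elkhorn=14 Greywater=11 Hollowpine=19 Juniper=10 → close Hollowpine (overflow 10)
  19÷4 = 4 each, +1 to first 3
Round 2: Briarlake=11 Elkhorn=19 Greywater=16 Juniper=14 → close Elkhorn (overflow 14)
  19÷3 = 6 each, +1 to first 1
Round 3: Briarlake=18 Greywater=22 Juniper=20 → close Briarlake (overflow 11)
  18÷2 = 9 each, +1 to first 0
Round 4: Greywater=31 Juniper=29 → close Greywater (overflow 19)
  31÷1 = 31 each, +1 to first 0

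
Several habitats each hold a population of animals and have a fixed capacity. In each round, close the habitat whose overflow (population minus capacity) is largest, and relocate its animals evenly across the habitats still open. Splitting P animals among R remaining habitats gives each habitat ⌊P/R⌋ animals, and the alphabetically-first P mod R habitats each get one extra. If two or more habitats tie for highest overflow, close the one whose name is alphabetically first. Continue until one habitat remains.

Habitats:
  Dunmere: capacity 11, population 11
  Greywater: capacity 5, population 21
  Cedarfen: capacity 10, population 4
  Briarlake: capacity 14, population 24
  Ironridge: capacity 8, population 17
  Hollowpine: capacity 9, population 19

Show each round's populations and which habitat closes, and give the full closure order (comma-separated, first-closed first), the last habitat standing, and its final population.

Round 1: Briarlake=24 Cedarfen=4 Dunmere=11 Greywater=21 Hollowpine=19 Ironridge=17 → close Greywater (overflow 16)
  21÷5 = 4 each, +1 to first 1
Round 2: Briarlake=29 Cedarfen=8 Dunmere=15 Hollowpine=23 Ironridge=21 → close Briarlake (overflow 15)
  29÷4 = 7 each, +1 to first 1
Round 3: Cedarfen=16 Dunmere=22 Hollowpine=30 Ironridge=28 → close Hollowpine (overflow 21)
  30÷3 = 10 each, +1 to first 0
Round 4: Cedarfen=26 Dunmere=32 Ironridge=38 → close Ironridge (overflow 30)
  38÷2 = 19 each, +1 to first 0
Round 5: Cedarfen=45 Dunmere=51 → close Dunmere (overflow 40)
  51÷1 = 51 each, +1 to first 0

Closure order: Greywater, Briarlake, Hollowpine, Ironridge, Dunmere
Last habitat: Cedarfen with 96 animals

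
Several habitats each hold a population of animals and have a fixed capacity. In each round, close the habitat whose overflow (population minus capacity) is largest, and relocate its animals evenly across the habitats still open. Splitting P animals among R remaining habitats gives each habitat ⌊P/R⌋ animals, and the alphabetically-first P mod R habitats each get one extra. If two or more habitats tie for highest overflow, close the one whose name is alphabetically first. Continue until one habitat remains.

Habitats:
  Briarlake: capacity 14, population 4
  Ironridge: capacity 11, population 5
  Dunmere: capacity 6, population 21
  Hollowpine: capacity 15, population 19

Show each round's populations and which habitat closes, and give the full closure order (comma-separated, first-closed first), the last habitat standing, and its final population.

Closure order: Dunmere, Hollowpine, Ironridge
Last habitat: Briarlake with 49 animals

Round 1: Briarlake=4 Dunmere=21 Hollowpine=19 Ironridge=5 → close Dunmere (overflow 15)
  21÷3 = 7 each, +1 to first 0
Round 2: Briarlake=11 Hollowpine=26 Ironridge=12 → close Hollowpine (overflow 11)
  26÷2 = 13 each, +1 to first 0
Round 3: Briarlake=24 Ironridge=25 → close Ironridge (overflow 14)
  25÷1 = 25 each, +1 to first 0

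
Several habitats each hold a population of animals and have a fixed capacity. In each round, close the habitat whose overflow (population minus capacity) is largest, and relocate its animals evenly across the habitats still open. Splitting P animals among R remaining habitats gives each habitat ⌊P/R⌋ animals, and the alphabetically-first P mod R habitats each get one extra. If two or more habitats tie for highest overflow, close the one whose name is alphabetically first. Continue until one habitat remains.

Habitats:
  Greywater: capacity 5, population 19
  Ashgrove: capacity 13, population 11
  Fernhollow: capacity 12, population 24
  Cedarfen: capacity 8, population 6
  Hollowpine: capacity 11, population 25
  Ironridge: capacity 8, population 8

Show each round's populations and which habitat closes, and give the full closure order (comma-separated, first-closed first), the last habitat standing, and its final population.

Round 1: Ashgrove=11 Cedarfen=6 Fernhollow=24 Greywater=19 Hollowpine=25 Ironridge=8 → close Greywater (overflow 14)
  19÷5 = 3 each, +1 to first 4
Round 2: Ashgrove=15 Cedarfen=10 Fernhollow=28 Hollowpine=29 Ironridge=11 → close Hollowpine (overflow 18)
  29÷4 = 7 each, +1 to first 1
Round 3: Ashgrove=23 Cedarfen=17 Fernhollow=35 Ironridge=18 → close Fernhollow (overflow 23)
  35÷3 = 11 each, +1 to first 2
Round 4: Ashgrove=35 Cedarfen=29 Ironridge=29 → close Ashgrove (overflow 22)
  35÷2 = 17 each, +1 to first 1
Round 5: Cedarfen=47 Ironridge=46 → close Cedarfen (overflow 39)
  47÷1 = 47 each, +1 to first 0

Closure order: Greywater, Hollowpine, Fernhollow, Ashgrove, Cedarfen
Last habitat: Ironridge with 93 animals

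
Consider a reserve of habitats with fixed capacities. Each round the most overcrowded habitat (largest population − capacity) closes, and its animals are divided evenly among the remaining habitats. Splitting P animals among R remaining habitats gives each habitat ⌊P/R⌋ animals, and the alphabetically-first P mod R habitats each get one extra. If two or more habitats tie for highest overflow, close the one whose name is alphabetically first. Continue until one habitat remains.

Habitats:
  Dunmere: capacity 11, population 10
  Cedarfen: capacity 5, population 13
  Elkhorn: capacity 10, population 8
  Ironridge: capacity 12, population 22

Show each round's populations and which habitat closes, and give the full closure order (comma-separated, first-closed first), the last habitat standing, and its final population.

Round 1: Cedarfen=13 Dunmere=10 Elkhorn=8 Ironridge=22 → close Ironridge (overflow 10)
  22÷3 = 7 each, +1 to first 1
Round 2: Cedarfen=21 Dunmere=17 Elkhorn=15 → close Cedarfen (overflow 16)
  21÷2 = 10 each, +1 to first 1
Round 3: Dunmere=28 Elkhorn=25 → close Dunmere (overflow 17)
  28÷1 = 28 each, +1 to first 0

Closure order: Ironridge, Cedarfen, Dunmere
Last habitat: Elkhorn with 53 animals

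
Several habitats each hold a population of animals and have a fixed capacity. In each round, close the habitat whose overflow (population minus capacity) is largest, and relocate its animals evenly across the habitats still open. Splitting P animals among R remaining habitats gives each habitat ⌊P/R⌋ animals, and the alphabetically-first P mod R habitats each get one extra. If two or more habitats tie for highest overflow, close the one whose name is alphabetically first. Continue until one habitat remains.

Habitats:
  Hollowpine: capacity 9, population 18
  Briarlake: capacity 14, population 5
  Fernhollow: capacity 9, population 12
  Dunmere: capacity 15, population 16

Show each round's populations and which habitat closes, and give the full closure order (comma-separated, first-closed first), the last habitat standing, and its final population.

Round 1: Briarlake=5 Dunmere=16 Fernhollow=12 Hollowpine=18 → close Hollowpine (overflow 9)
  18÷3 = 6 each, +1 to first 0
Round 2: Briarlake=11 Dunmere=22 Fernhollow=18 → close Fernhollow (overflow 9)
  18÷2 = 9 each, +1 to first 0
Round 3: Briarlake=20 Dunmere=31 → close Dunmere (overflow 16)
  31÷1 = 31 each, +1 to first 0

Closure order: Hollowpine, Fernhollow, Dunmere
Last habitat: Briarlake with 51 animals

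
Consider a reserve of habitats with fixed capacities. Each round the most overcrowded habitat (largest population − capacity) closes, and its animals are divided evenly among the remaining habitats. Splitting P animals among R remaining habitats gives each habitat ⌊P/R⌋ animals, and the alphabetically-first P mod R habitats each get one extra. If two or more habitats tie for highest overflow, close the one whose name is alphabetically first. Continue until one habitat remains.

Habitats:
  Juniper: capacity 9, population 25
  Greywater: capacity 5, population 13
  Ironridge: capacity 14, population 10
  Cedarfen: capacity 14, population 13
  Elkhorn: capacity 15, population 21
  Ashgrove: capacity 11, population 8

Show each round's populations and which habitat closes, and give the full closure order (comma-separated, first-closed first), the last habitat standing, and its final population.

Closure order: Juniper, Greywater, Elkhorn, Cedarfen, Ashgrove
Last habitat: Ironridge with 90 animals

Round 1: Ashgrove=8 Cedarfen=13 Elkhorn=21 Greywater=13 Ironridge=10 Juniper=25 → close Juniper (overflow 16)
  25÷5 = 5 each, +1 to first 0
Round 2: Ashgrove=13 Cedarfen=18 Elkhorn=26 Greywater=18 Ironridge=15 → close Greywater (overflow 13)
  18÷4 = 4 each, +1 to first 2
Round 3: Ashgrove=18 Cedarfen=23 Elkhorn=30 Ironridge=19 → close Elkhorn (overflow 15)
  30÷3 = 10 each, +1 to first 0
Round 4: Ashgrove=28 Cedarfen=33 Ironridge=29 → close Cedarfen (overflow 19)
  33÷2 = 16 each, +1 to first 1
Round 5: Ashgrove=45 Ironridge=45 → close Ashgrove (overflow 34)
  45÷1 = 45 each, +1 to first 0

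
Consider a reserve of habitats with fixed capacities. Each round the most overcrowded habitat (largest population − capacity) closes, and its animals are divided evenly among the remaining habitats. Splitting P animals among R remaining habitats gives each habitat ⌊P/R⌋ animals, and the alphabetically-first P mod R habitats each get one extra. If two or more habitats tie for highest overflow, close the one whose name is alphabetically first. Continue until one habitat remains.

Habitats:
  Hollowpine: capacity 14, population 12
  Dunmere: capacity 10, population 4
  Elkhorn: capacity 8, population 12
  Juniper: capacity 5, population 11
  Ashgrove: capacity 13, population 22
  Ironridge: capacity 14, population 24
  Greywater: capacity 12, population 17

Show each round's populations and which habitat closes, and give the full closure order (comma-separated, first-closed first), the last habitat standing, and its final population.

Round 1: Ashgrove=22 Dunmere=4 Elkhorn=12 Greywater=17 Hollowpine=12 Ironridge=24 Juniper=11 → close Ironridge (overflow 10)
  24÷6 = 4 each, +1 to first 0
Round 2: Ashgrove=26 Dunmere=8 Elkhorn=16 Greywater=21 Hollowpine=16 Juniper=15 → close Ashgrove (overflow 13)
  26÷5 = 5 each, +1 to first 1
Round 3: Dunmere=14 Elkhorn=21 Greywater=26 Hollowpine=21 Juniper=20 → close Juniper (overflow 15)
  20÷4 = 5 each, +1 to first 0
Round 4: Dunmere=19 Elkhorn=26 Greywater=31 Hollowpine=26 → close Greywater (overflow 19)
  31÷3 = 10 each, +1 to first 1
Round 5: Dunmere=30 Elkhorn=36 Hollowpine=36 → close Elkhorn (overflow 28)
  36÷2 = 18 each, +1 to first 0
Round 6: Dunmere=48 Hollowpine=54 → close Hollowpine (overflow 40)
  54÷1 = 54 each, +1 to first 0

Closure order: Ironridge, Ashgrove, Juniper, Greywater, Elkhorn, Hollowpine
Last habitat: Dunmere with 102 animals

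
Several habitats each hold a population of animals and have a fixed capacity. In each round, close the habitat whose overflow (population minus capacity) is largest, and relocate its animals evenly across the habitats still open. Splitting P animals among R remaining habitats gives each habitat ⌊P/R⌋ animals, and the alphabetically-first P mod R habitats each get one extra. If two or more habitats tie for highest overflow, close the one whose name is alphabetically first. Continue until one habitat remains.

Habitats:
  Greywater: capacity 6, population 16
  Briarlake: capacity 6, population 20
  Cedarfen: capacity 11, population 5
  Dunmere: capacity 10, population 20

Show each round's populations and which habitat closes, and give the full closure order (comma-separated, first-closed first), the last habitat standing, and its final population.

Round 1: Briarlake=20 Cedarfen=5 Dunmere=20 Greywater=16 → close Briarlake (overflow 14)
  20÷3 = 6 each, +1 to first 2
Round 2: Cedarfen=12 Dunmere=27 Greywater=22 → close Dunmere (overflow 17)
  27÷2 = 13 each, +1 to first 1
Round 3: Cedarfen=26 Greywater=35 → close Greywater (overflow 29)
  35÷1 = 35 each, +1 to first 0

Closure order: Briarlake, Dunmere, Greywater
Last habitat: Cedarfen with 61 animals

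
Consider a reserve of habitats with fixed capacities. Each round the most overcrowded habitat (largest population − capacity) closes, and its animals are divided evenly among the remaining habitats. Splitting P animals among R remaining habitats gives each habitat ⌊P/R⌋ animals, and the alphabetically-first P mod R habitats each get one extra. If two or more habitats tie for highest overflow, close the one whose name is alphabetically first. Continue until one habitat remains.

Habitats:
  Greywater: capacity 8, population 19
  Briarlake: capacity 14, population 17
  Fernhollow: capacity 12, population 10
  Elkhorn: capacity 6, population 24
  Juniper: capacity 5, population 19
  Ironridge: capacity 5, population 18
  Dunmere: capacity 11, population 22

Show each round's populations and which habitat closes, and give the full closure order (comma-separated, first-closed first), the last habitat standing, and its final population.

Closure order: Elkhorn, Juniper, Ironridge, Dunmere, Greywater, Briarlake
Last habitat: Fernhollow with 129 animals

Round 1: Briarlake=17 Dunmere=22 Elkhorn=24 Fernhollow=10 Greywater=19 Ironridge=18 Juniper=19 → close Elkhorn (overflow 18)
  24÷6 = 4 each, +1 to first 0
Round 2: Briarlake=21 Dunmere=26 Fernhollow=14 Greywater=23 Ironridge=22 Juniper=23 → close Juniper (overflow 18)
  23÷5 = 4 each, +1 to first 3
Round 3: Briarlake=26 Dunmere=31 Fernhollow=19 Greywater=27 Ironridge=26 → close Ironridge (overflow 21)
  26÷4 = 6 each, +1 to first 2
Round 4: Briarlake=33 Dunmere=38 Fernhollow=25 Greywater=33 → close Dunmere (overflow 27)
  38÷3 = 12 each, +1 to first 2
Round 5: Briarlake=46 Fernhollow=38 Greywater=45 → close Greywater (overflow 37)
  45÷2 = 22 each, +1 to first 1
Round 6: Briarlake=69 Fernhollow=60 → close Briarlake (overflow 55)
  69÷1 = 69 each, +1 to first 0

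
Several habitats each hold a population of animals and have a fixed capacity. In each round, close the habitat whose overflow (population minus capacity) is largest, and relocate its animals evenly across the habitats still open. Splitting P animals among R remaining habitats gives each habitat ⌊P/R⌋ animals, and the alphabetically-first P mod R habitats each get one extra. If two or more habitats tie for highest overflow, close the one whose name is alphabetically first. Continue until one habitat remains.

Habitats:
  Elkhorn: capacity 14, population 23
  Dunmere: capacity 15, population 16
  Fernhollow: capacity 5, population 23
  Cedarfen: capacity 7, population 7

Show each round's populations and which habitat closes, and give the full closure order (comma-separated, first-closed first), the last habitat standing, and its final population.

Closure order: Fernhollow, Elkhorn, Dunmere
Last habitat: Cedarfen with 69 animals

Round 1: Cedarfen=7 Dunmere=16 Elkhorn=23 Fernhollow=23 → close Fernhollow (overflow 18)
  23÷3 = 7 each, +1 to first 2
Round 2: Cedarfen=15 Dunmere=24 Elkhorn=30 → close Elkhorn (overflow 16)
  30÷2 = 15 each, +1 to first 0
Round 3: Cedarfen=30 Dunmere=39 → close Dunmere (overflow 24)
  39÷1 = 39 each, +1 to first 0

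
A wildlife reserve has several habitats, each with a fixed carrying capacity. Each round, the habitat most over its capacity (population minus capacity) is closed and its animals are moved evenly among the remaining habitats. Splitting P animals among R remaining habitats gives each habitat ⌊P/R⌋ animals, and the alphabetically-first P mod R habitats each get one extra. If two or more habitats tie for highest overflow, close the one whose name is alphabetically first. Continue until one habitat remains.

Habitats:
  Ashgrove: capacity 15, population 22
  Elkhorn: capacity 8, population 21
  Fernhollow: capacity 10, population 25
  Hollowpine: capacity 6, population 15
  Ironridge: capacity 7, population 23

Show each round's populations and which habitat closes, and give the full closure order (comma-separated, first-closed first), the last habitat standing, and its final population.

Closure order: Ironridge, Fernhollow, Elkhorn, Ashgrove
Last habitat: Hollowpine with 106 animals

Round 1: Ashgrove=22 Elkhorn=21 Fernhollow=25 Hollowpine=15 Ironridge=23 → close Ironridge (overflow 16)
  23÷4 = 5 each, +1 to first 3
Round 2: Ashgrove=28 Elkhorn=27 Fernhollow=31 Hollowpine=20 → close Fernhollow (overflow 21)
  31÷3 = 10 each, +1 to first 1
Round 3: Ashgrove=39 Elkhorn=37 Hollowpine=30 → close Elkhorn (overflow 29)
  37÷2 = 18 each, +1 to first 1
Round 4: Ashgrove=58 Hollowpine=48 → close Ashgrove (overflow 43)
  58÷1 = 58 each, +1 to first 0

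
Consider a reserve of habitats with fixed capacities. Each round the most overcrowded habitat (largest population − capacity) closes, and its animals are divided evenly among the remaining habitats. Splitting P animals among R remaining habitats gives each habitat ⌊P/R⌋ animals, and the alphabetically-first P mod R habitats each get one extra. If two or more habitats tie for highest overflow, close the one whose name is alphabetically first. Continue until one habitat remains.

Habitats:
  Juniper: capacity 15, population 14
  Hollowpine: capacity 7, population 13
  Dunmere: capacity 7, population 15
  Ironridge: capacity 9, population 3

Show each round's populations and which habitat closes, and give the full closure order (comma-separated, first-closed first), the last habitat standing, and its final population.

Closure order: Dunmere, Hollowpine, Juniper
Last habitat: Ironridge with 45 animals

Round 1: Dunmere=15 Hollowpine=13 Ironridge=3 Juniper=14 → close Dunmere (overflow 8)
  15÷3 = 5 each, +1 to first 0
Round 2: Hollowpine=18 Ironridge=8 Juniper=19 → close Hollowpine (overflow 11)
  18÷2 = 9 each, +1 to first 0
Round 3: Ironridge=17 Juniper=28 → close Juniper (overflow 13)
  28÷1 = 28 each, +1 to first 0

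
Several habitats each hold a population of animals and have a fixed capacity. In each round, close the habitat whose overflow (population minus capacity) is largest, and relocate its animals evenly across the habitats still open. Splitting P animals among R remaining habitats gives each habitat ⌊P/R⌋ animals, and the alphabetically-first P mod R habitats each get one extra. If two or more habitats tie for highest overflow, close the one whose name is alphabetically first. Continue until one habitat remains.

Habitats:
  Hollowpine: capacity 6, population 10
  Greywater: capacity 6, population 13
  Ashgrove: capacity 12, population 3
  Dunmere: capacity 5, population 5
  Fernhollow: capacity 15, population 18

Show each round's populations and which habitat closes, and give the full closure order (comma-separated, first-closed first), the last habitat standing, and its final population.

Closure order: Greywater, Hollowpine, Fernhollow, Dunmere
Last habitat: Ashgrove with 49 animals

Round 1: Ashgrove=3 Dunmere=5 Fernhollow=18 Greywater=13 Hollowpine=10 → close Greywater (overflow 7)
  13÷4 = 3 each, +1 to first 1
Round 2: Ashgrove=7 Dunmere=8 Fernhollow=21 Hollowpine=13 → close Hollowpine (overflow 7)
  13÷3 = 4 each, +1 to first 1
Round 3: Ashgrove=12 Dunmere=12 Fernhollow=25 → close Fernhollow (overflow 10)
  25÷2 = 12 each, +1 to first 1
Round 4: Ashgrove=25 Dunmere=24 → close Dunmere (overflow 19)
  24÷1 = 24 each, +1 to first 0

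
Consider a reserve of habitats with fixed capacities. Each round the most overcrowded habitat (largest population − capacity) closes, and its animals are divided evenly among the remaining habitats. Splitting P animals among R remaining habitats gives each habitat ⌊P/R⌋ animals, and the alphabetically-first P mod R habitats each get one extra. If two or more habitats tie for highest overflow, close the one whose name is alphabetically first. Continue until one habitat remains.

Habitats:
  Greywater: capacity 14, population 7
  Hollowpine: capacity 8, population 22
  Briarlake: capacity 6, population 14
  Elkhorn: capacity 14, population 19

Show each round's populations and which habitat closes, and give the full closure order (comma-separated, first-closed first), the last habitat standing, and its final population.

Round 1: Briarlake=14 Elkhorn=19 Greywater=7 Hollowpine=22 → close Hollowpine (overflow 14)
  22÷3 = 7 each, +1 to first 1
Round 2: Briarlake=22 Elkhorn=26 Greywater=14 → close Briarlake (overflow 16)
  22÷2 = 11 each, +1 to first 0
Round 3: Elkhorn=37 Greywater=25 → close Elkhorn (overflow 23)
  37÷1 = 37 each, +1 to first 0

Closure order: Hollowpine, Briarlake, Elkhorn
Last habitat: Greywater with 62 animals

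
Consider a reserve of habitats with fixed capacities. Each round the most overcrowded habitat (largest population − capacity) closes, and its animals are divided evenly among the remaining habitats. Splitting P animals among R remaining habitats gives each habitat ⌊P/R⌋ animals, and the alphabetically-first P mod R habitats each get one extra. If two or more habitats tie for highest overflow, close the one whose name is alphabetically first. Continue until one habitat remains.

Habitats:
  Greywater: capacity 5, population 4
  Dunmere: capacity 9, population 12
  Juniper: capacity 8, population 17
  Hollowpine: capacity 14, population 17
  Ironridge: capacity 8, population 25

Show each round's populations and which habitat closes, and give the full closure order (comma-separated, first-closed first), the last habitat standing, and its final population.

Closure order: Ironridge, Juniper, Dunmere, Hollowpine
Last habitat: Greywater with 75 animals

Round 1: Dunmere=12 Greywater=4 Hollowpine=17 Ironridge=25 Juniper=17 → close Ironridge (overflow 17)
  25÷4 = 6 each, +1 to first 1
Round 2: Dunmere=19 Greywater=10 Hollowpine=23 Juniper=23 → close Juniper (overflow 15)
  23÷3 = 7 each, +1 to first 2
Round 3: Dunmere=27 Greywater=18 Hollowpine=30 → close Dunmere (overflow 18)
  27÷2 = 13 each, +1 to first 1
Round 4: Greywater=32 Hollowpine=43 → close Hollowpine (overflow 29)
  43÷1 = 43 each, +1 to first 0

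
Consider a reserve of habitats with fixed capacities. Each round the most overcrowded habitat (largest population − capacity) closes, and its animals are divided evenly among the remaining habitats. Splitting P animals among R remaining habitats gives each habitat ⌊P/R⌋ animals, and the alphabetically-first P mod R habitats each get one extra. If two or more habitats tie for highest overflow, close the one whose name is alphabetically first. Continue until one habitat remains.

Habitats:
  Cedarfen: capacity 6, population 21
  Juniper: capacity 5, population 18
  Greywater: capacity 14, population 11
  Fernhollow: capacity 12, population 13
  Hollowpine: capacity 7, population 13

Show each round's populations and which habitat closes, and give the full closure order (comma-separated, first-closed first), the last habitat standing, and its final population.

Round 1: Cedarfen=21 Fernhollow=13 Greywater=11 Hollowpine=13 Juniper=18 → close Cedarfen (overflow 15)
  21÷4 = 5 each, +1 to first 1
Round 2: Fernhollow=19 Greywater=16 Hollowpine=18 Juniper=23 → close Juniper (overflow 18)
  23÷3 = 7 each, +1 to first 2
Round 3: Fernhollow=27 Greywater=24 Hollowpine=25 → close Hollowpine (overflow 18)
  25÷2 = 12 each, +1 to first 1
Round 4: Fernhollow=40 Greywater=36 → close Fernhollow (overflow 28)
  40÷1 = 40 each, +1 to first 0

Closure order: Cedarfen, Juniper, Hollowpine, Fernhollow
Last habitat: Greywater with 76 animals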